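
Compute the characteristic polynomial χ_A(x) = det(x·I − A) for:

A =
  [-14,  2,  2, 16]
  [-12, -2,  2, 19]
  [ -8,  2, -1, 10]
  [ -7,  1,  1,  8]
x^4 + 9*x^3 + 27*x^2 + 27*x

Expanding det(x·I − A) (e.g. by cofactor expansion or by noting that A is similar to its Jordan form J, which has the same characteristic polynomial as A) gives
  χ_A(x) = x^4 + 9*x^3 + 27*x^2 + 27*x
which factors as x*(x + 3)^3. The eigenvalues (with algebraic multiplicities) are λ = -3 with multiplicity 3, λ = 0 with multiplicity 1.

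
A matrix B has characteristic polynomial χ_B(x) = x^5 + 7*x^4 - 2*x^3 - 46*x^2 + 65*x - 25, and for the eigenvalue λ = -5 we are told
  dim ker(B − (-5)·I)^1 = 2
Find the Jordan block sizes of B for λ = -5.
Block sizes for λ = -5: [1, 1]

From the dimensions of kernels of powers, the number of Jordan blocks of size at least j is d_j − d_{j−1} where d_j = dim ker(N^j) (with d_0 = 0). Computing the differences gives [2].
The number of blocks of size exactly k is (#blocks of size ≥ k) − (#blocks of size ≥ k + 1), so the partition is: 2 block(s) of size 1.
In nonincreasing order the block sizes are [1, 1].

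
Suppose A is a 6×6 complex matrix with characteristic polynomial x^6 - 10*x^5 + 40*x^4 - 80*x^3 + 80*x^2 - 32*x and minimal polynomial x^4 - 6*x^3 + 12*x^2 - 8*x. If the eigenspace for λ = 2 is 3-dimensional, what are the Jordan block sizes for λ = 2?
Block sizes for λ = 2: [3, 1, 1]

Step 1 — from the characteristic polynomial, algebraic multiplicity of λ = 2 is 5. From dim ker(A − (2)·I) = 3, there are exactly 3 Jordan blocks for λ = 2.
Step 2 — from the minimal polynomial, the factor (x − 2)^3 tells us the largest block for λ = 2 has size 3.
Step 3 — with total size 5, 3 blocks, and largest block 3, the block sizes (in nonincreasing order) are [3, 1, 1].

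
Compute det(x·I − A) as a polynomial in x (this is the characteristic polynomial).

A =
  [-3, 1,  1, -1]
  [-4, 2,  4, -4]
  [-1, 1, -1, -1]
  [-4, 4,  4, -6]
x^4 + 8*x^3 + 24*x^2 + 32*x + 16

Expanding det(x·I − A) (e.g. by cofactor expansion or by noting that A is similar to its Jordan form J, which has the same characteristic polynomial as A) gives
  χ_A(x) = x^4 + 8*x^3 + 24*x^2 + 32*x + 16
which factors as (x + 2)^4. The eigenvalues (with algebraic multiplicities) are λ = -2 with multiplicity 4.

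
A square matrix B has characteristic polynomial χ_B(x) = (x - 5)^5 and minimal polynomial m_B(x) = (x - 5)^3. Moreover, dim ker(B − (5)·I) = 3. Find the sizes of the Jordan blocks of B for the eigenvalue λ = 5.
Block sizes for λ = 5: [3, 1, 1]

Step 1 — from the characteristic polynomial, algebraic multiplicity of λ = 5 is 5. From dim ker(B − (5)·I) = 3, there are exactly 3 Jordan blocks for λ = 5.
Step 2 — from the minimal polynomial, the factor (x − 5)^3 tells us the largest block for λ = 5 has size 3.
Step 3 — with total size 5, 3 blocks, and largest block 3, the block sizes (in nonincreasing order) are [3, 1, 1].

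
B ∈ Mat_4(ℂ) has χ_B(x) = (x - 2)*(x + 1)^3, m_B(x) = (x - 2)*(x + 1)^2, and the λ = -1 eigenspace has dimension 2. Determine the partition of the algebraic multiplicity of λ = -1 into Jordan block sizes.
Block sizes for λ = -1: [2, 1]

Step 1 — from the characteristic polynomial, algebraic multiplicity of λ = -1 is 3. From dim ker(B − (-1)·I) = 2, there are exactly 2 Jordan blocks for λ = -1.
Step 2 — from the minimal polynomial, the factor (x + 1)^2 tells us the largest block for λ = -1 has size 2.
Step 3 — with total size 3, 2 blocks, and largest block 2, the block sizes (in nonincreasing order) are [2, 1].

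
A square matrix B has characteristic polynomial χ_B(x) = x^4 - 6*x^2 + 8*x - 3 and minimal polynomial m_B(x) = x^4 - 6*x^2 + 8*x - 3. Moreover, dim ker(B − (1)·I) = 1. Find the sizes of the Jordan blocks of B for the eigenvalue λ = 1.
Block sizes for λ = 1: [3]

Step 1 — from the characteristic polynomial, algebraic multiplicity of λ = 1 is 3. From dim ker(B − (1)·I) = 1, there are exactly 1 Jordan blocks for λ = 1.
Step 2 — from the minimal polynomial, the factor (x − 1)^3 tells us the largest block for λ = 1 has size 3.
Step 3 — with total size 3, 1 blocks, and largest block 3, the block sizes (in nonincreasing order) are [3].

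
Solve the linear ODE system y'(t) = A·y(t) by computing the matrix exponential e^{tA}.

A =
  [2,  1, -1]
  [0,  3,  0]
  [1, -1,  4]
e^{tA} =
  [-t*exp(3*t) + exp(3*t), t*exp(3*t), -t*exp(3*t)]
  [0, exp(3*t), 0]
  [t*exp(3*t), -t*exp(3*t), t*exp(3*t) + exp(3*t)]

Strategy: write A = P · J · P⁻¹ where J is a Jordan canonical form, so e^{tA} = P · e^{tJ} · P⁻¹, and e^{tJ} can be computed block-by-block.

A has Jordan form
J =
  [3, 1, 0]
  [0, 3, 0]
  [0, 0, 3]
(up to reordering of blocks).

Per-block formulas:
  For a 2×2 Jordan block J_2(3): exp(t · J_2(3)) = e^(3t)·(I + t·N), where N is the 2×2 nilpotent shift.
  For a 1×1 block at λ = 3: exp(t · [3]) = [e^(3t)].

After assembling e^{tJ} and conjugating by P, we get:

e^{tA} =
  [-t*exp(3*t) + exp(3*t), t*exp(3*t), -t*exp(3*t)]
  [0, exp(3*t), 0]
  [t*exp(3*t), -t*exp(3*t), t*exp(3*t) + exp(3*t)]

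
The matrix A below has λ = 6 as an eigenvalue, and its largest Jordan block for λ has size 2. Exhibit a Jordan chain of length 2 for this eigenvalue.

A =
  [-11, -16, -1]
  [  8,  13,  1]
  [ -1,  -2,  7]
A Jordan chain for λ = 6 of length 2:
v_1 = (-1, 1, 1)ᵀ
v_2 = (1, -1, 0)ᵀ

Let N = A − (6)·I. We want v_2 with N^2 v_2 = 0 but N^1 v_2 ≠ 0; then v_{j-1} := N · v_j for j = 2, …, 2.

Pick v_2 = (1, -1, 0)ᵀ.
Then v_1 = N · v_2 = (-1, 1, 1)ᵀ.

Sanity check: (A − (6)·I) v_1 = (0, 0, 0)ᵀ = 0. ✓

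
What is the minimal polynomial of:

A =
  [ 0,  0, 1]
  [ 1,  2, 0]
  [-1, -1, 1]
x^3 - 3*x^2 + 3*x - 1

The characteristic polynomial is χ_A(x) = (x - 1)^3, so the eigenvalues are known. The minimal polynomial is
  m_A(x) = Π_λ (x − λ)^{k_λ}
where k_λ is the size of the *largest* Jordan block for λ (equivalently, the smallest k with (A − λI)^k v = 0 for every generalised eigenvector v of λ).

  λ = 1: largest Jordan block has size 3, contributing (x − 1)^3

So m_A(x) = (x - 1)^3 = x^3 - 3*x^2 + 3*x - 1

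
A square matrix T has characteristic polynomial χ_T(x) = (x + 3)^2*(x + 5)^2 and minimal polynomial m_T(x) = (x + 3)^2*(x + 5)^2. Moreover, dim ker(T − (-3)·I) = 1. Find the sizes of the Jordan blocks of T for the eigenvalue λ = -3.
Block sizes for λ = -3: [2]

Step 1 — from the characteristic polynomial, algebraic multiplicity of λ = -3 is 2. From dim ker(T − (-3)·I) = 1, there are exactly 1 Jordan blocks for λ = -3.
Step 2 — from the minimal polynomial, the factor (x + 3)^2 tells us the largest block for λ = -3 has size 2.
Step 3 — with total size 2, 1 blocks, and largest block 2, the block sizes (in nonincreasing order) are [2].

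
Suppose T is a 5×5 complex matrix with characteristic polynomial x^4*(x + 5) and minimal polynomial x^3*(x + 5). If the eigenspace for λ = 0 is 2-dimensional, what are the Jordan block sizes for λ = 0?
Block sizes for λ = 0: [3, 1]

Step 1 — from the characteristic polynomial, algebraic multiplicity of λ = 0 is 4. From dim ker(T − (0)·I) = 2, there are exactly 2 Jordan blocks for λ = 0.
Step 2 — from the minimal polynomial, the factor (x − 0)^3 tells us the largest block for λ = 0 has size 3.
Step 3 — with total size 4, 2 blocks, and largest block 3, the block sizes (in nonincreasing order) are [3, 1].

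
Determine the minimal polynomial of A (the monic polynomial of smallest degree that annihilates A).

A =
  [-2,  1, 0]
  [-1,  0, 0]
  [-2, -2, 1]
x^3 + x^2 - x - 1

The characteristic polynomial is χ_A(x) = (x - 1)*(x + 1)^2, so the eigenvalues are known. The minimal polynomial is
  m_A(x) = Π_λ (x − λ)^{k_λ}
where k_λ is the size of the *largest* Jordan block for λ (equivalently, the smallest k with (A − λI)^k v = 0 for every generalised eigenvector v of λ).

  λ = -1: largest Jordan block has size 2, contributing (x + 1)^2
  λ = 1: largest Jordan block has size 1, contributing (x − 1)

So m_A(x) = (x - 1)*(x + 1)^2 = x^3 + x^2 - x - 1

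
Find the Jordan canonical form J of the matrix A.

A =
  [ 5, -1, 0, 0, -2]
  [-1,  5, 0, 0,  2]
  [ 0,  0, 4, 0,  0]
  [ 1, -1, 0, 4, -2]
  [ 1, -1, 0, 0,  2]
J_2(4) ⊕ J_1(4) ⊕ J_1(4) ⊕ J_1(4)

The characteristic polynomial is
  det(x·I − A) = x^5 - 20*x^4 + 160*x^3 - 640*x^2 + 1280*x - 1024 = (x - 4)^5

Eigenvalues and multiplicities (the geometric multiplicity of λ is n − rank(A − λI), which equals the number of Jordan blocks for λ):
  λ = 4: algebraic multiplicity = 5, geometric multiplicity = 4

Determining the block sizes for each eigenvalue:
  λ = 4: 4 blocks summing to 5 forces exactly one block of size 2 and the rest size 1 → block sizes [2, 1, 1, 1]

Assembling the blocks gives a Jordan form
J =
  [4, 1, 0, 0, 0]
  [0, 4, 0, 0, 0]
  [0, 0, 4, 0, 0]
  [0, 0, 0, 4, 0]
  [0, 0, 0, 0, 4]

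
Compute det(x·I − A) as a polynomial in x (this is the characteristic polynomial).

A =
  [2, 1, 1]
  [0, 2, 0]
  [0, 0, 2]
x^3 - 6*x^2 + 12*x - 8

Expanding det(x·I − A) (e.g. by cofactor expansion or by noting that A is similar to its Jordan form J, which has the same characteristic polynomial as A) gives
  χ_A(x) = x^3 - 6*x^2 + 12*x - 8
which factors as (x - 2)^3. The eigenvalues (with algebraic multiplicities) are λ = 2 with multiplicity 3.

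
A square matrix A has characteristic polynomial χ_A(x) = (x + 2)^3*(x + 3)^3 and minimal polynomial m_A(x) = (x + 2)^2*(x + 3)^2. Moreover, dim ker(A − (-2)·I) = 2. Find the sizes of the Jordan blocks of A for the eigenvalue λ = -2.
Block sizes for λ = -2: [2, 1]

Step 1 — from the characteristic polynomial, algebraic multiplicity of λ = -2 is 3. From dim ker(A − (-2)·I) = 2, there are exactly 2 Jordan blocks for λ = -2.
Step 2 — from the minimal polynomial, the factor (x + 2)^2 tells us the largest block for λ = -2 has size 2.
Step 3 — with total size 3, 2 blocks, and largest block 2, the block sizes (in nonincreasing order) are [2, 1].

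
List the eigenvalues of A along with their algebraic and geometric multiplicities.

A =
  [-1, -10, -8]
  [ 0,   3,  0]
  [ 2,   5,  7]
λ = 3: alg = 3, geom = 2

Step 1 — factor the characteristic polynomial to read off the algebraic multiplicities:
  χ_A(x) = (x - 3)^3

Step 2 — compute geometric multiplicities via the rank-nullity identity g(λ) = n − rank(A − λI):
  rank(A − (3)·I) = 1, so dim ker(A − (3)·I) = n − 1 = 2

Summary:
  λ = 3: algebraic multiplicity = 3, geometric multiplicity = 2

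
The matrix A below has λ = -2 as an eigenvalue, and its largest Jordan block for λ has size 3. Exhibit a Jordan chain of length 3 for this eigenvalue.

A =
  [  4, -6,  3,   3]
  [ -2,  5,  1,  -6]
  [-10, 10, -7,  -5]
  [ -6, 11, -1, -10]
A Jordan chain for λ = -2 of length 3:
v_1 = (-15, 5, 25, 15)ᵀ
v_2 = (-6, 7, 10, 11)ᵀ
v_3 = (0, 1, 0, 0)ᵀ

Let N = A − (-2)·I. We want v_3 with N^3 v_3 = 0 but N^2 v_3 ≠ 0; then v_{j-1} := N · v_j for j = 3, …, 2.

Pick v_3 = (0, 1, 0, 0)ᵀ.
Then v_2 = N · v_3 = (-6, 7, 10, 11)ᵀ.
Then v_1 = N · v_2 = (-15, 5, 25, 15)ᵀ.

Sanity check: (A − (-2)·I) v_1 = (0, 0, 0, 0)ᵀ = 0. ✓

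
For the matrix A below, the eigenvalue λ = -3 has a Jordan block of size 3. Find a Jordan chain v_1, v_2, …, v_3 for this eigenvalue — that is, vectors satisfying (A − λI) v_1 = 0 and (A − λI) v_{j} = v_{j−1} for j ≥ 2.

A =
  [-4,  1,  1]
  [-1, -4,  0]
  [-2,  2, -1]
A Jordan chain for λ = -3 of length 3:
v_1 = (-2, 2, -4)ᵀ
v_2 = (-1, -1, -2)ᵀ
v_3 = (1, 0, 0)ᵀ

Let N = A − (-3)·I. We want v_3 with N^3 v_3 = 0 but N^2 v_3 ≠ 0; then v_{j-1} := N · v_j for j = 3, …, 2.

Pick v_3 = (1, 0, 0)ᵀ.
Then v_2 = N · v_3 = (-1, -1, -2)ᵀ.
Then v_1 = N · v_2 = (-2, 2, -4)ᵀ.

Sanity check: (A − (-3)·I) v_1 = (0, 0, 0)ᵀ = 0. ✓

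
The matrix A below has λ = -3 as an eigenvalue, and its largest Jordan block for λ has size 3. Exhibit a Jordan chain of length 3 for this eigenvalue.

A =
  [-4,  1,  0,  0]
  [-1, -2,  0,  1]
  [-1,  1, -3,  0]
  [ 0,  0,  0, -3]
A Jordan chain for λ = -3 of length 3:
v_1 = (1, 1, 1, 0)ᵀ
v_2 = (0, 1, 0, 0)ᵀ
v_3 = (0, 0, 0, 1)ᵀ

Let N = A − (-3)·I. We want v_3 with N^3 v_3 = 0 but N^2 v_3 ≠ 0; then v_{j-1} := N · v_j for j = 3, …, 2.

Pick v_3 = (0, 0, 0, 1)ᵀ.
Then v_2 = N · v_3 = (0, 1, 0, 0)ᵀ.
Then v_1 = N · v_2 = (1, 1, 1, 0)ᵀ.

Sanity check: (A − (-3)·I) v_1 = (0, 0, 0, 0)ᵀ = 0. ✓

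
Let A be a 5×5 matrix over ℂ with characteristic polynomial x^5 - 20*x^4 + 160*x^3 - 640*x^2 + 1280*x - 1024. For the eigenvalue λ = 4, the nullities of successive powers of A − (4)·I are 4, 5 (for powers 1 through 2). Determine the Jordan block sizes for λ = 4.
Block sizes for λ = 4: [2, 1, 1, 1]

From the dimensions of kernels of powers, the number of Jordan blocks of size at least j is d_j − d_{j−1} where d_j = dim ker(N^j) (with d_0 = 0). Computing the differences gives [4, 1].
The number of blocks of size exactly k is (#blocks of size ≥ k) − (#blocks of size ≥ k + 1), so the partition is: 3 block(s) of size 1, 1 block(s) of size 2.
In nonincreasing order the block sizes are [2, 1, 1, 1].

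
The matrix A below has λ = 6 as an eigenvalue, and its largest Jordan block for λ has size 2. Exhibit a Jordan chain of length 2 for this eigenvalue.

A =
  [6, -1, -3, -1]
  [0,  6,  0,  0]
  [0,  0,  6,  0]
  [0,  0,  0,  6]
A Jordan chain for λ = 6 of length 2:
v_1 = (-1, 0, 0, 0)ᵀ
v_2 = (0, 1, 0, 0)ᵀ

Let N = A − (6)·I. We want v_2 with N^2 v_2 = 0 but N^1 v_2 ≠ 0; then v_{j-1} := N · v_j for j = 2, …, 2.

Pick v_2 = (0, 1, 0, 0)ᵀ.
Then v_1 = N · v_2 = (-1, 0, 0, 0)ᵀ.

Sanity check: (A − (6)·I) v_1 = (0, 0, 0, 0)ᵀ = 0. ✓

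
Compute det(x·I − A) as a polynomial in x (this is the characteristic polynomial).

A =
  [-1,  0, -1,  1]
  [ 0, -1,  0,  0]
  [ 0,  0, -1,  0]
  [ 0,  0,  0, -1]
x^4 + 4*x^3 + 6*x^2 + 4*x + 1

Expanding det(x·I − A) (e.g. by cofactor expansion or by noting that A is similar to its Jordan form J, which has the same characteristic polynomial as A) gives
  χ_A(x) = x^4 + 4*x^3 + 6*x^2 + 4*x + 1
which factors as (x + 1)^4. The eigenvalues (with algebraic multiplicities) are λ = -1 with multiplicity 4.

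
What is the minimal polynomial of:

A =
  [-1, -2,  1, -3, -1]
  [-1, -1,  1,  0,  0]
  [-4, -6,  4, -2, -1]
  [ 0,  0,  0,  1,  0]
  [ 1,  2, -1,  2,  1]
x^4 - 3*x^3 + 3*x^2 - x

The characteristic polynomial is χ_A(x) = x*(x - 1)^4, so the eigenvalues are known. The minimal polynomial is
  m_A(x) = Π_λ (x − λ)^{k_λ}
where k_λ is the size of the *largest* Jordan block for λ (equivalently, the smallest k with (A − λI)^k v = 0 for every generalised eigenvector v of λ).

  λ = 0: largest Jordan block has size 1, contributing (x − 0)
  λ = 1: largest Jordan block has size 3, contributing (x − 1)^3

So m_A(x) = x*(x - 1)^3 = x^4 - 3*x^3 + 3*x^2 - x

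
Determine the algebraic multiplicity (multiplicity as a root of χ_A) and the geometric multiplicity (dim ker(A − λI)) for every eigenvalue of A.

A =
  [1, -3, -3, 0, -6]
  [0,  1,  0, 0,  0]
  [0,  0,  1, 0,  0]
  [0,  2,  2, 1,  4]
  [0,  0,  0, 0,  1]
λ = 1: alg = 5, geom = 4

Step 1 — factor the characteristic polynomial to read off the algebraic multiplicities:
  χ_A(x) = (x - 1)^5

Step 2 — compute geometric multiplicities via the rank-nullity identity g(λ) = n − rank(A − λI):
  rank(A − (1)·I) = 1, so dim ker(A − (1)·I) = n − 1 = 4

Summary:
  λ = 1: algebraic multiplicity = 5, geometric multiplicity = 4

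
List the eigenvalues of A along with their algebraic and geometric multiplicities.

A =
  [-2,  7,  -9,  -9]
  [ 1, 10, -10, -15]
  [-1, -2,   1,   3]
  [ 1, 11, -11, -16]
λ = -4: alg = 1, geom = 1; λ = -1: alg = 3, geom = 1

Step 1 — factor the characteristic polynomial to read off the algebraic multiplicities:
  χ_A(x) = (x + 1)^3*(x + 4)

Step 2 — compute geometric multiplicities via the rank-nullity identity g(λ) = n − rank(A − λI):
  rank(A − (-4)·I) = 3, so dim ker(A − (-4)·I) = n − 3 = 1
  rank(A − (-1)·I) = 3, so dim ker(A − (-1)·I) = n − 3 = 1

Summary:
  λ = -4: algebraic multiplicity = 1, geometric multiplicity = 1
  λ = -1: algebraic multiplicity = 3, geometric multiplicity = 1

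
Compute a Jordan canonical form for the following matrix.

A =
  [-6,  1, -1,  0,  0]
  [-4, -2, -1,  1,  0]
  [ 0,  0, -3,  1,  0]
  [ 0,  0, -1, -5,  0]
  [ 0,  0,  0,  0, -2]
J_2(-4) ⊕ J_2(-4) ⊕ J_1(-2)

The characteristic polynomial is
  det(x·I − A) = x^5 + 18*x^4 + 128*x^3 + 448*x^2 + 768*x + 512 = (x + 2)*(x + 4)^4

Eigenvalues and multiplicities (the geometric multiplicity of λ is n − rank(A − λI), which equals the number of Jordan blocks for λ):
  λ = -4: algebraic multiplicity = 4, geometric multiplicity = 2
  λ = -2: algebraic multiplicity = 1, geometric multiplicity = 1

Determining the block sizes for each eigenvalue:
  λ = -4: with am = 4 and gm = 2, the partition is not yet determined (e.g. several partitions of 4 into 2 parts exist). Let N = A − (-4)·I. Computing rank(N^1) = 3, rank(N^2) = 1; the number of blocks of size ≥ j is rank(N^{j−1}) − rank(N^j), giving [2, 2]. So we have 2 block(s) of size 2 → block sizes [2, 2]
  λ = -2: one block (gm = 1), so the single block has size am = 1 → block sizes [1]

Assembling the blocks gives a Jordan form
J =
  [-4,  1,  0,  0,  0]
  [ 0, -4,  0,  0,  0]
  [ 0,  0, -4,  1,  0]
  [ 0,  0,  0, -4,  0]
  [ 0,  0,  0,  0, -2]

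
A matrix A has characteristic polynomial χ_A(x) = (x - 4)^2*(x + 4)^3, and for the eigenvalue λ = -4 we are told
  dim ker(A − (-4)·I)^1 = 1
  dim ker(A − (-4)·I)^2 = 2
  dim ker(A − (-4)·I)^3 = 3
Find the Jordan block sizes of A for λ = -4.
Block sizes for λ = -4: [3]

From the dimensions of kernels of powers, the number of Jordan blocks of size at least j is d_j − d_{j−1} where d_j = dim ker(N^j) (with d_0 = 0). Computing the differences gives [1, 1, 1].
The number of blocks of size exactly k is (#blocks of size ≥ k) − (#blocks of size ≥ k + 1), so the partition is: 1 block(s) of size 3.
In nonincreasing order the block sizes are [3].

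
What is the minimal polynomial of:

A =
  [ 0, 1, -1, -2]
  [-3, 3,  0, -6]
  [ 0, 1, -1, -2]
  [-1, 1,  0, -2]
x^3

The characteristic polynomial is χ_A(x) = x^4, so the eigenvalues are known. The minimal polynomial is
  m_A(x) = Π_λ (x − λ)^{k_λ}
where k_λ is the size of the *largest* Jordan block for λ (equivalently, the smallest k with (A − λI)^k v = 0 for every generalised eigenvector v of λ).

  λ = 0: largest Jordan block has size 3, contributing (x − 0)^3

So m_A(x) = x^3 = x^3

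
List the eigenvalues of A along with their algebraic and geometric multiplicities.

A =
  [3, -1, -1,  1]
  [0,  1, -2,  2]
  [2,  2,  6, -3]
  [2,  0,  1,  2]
λ = 3: alg = 4, geom = 2

Step 1 — factor the characteristic polynomial to read off the algebraic multiplicities:
  χ_A(x) = (x - 3)^4

Step 2 — compute geometric multiplicities via the rank-nullity identity g(λ) = n − rank(A − λI):
  rank(A − (3)·I) = 2, so dim ker(A − (3)·I) = n − 2 = 2

Summary:
  λ = 3: algebraic multiplicity = 4, geometric multiplicity = 2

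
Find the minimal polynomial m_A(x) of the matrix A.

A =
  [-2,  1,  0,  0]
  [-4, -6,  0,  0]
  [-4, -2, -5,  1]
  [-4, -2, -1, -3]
x^2 + 8*x + 16

The characteristic polynomial is χ_A(x) = (x + 4)^4, so the eigenvalues are known. The minimal polynomial is
  m_A(x) = Π_λ (x − λ)^{k_λ}
where k_λ is the size of the *largest* Jordan block for λ (equivalently, the smallest k with (A − λI)^k v = 0 for every generalised eigenvector v of λ).

  λ = -4: largest Jordan block has size 2, contributing (x + 4)^2

So m_A(x) = (x + 4)^2 = x^2 + 8*x + 16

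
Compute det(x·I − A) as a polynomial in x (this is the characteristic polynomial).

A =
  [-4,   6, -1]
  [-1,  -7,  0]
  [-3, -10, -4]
x^3 + 15*x^2 + 75*x + 125

Expanding det(x·I − A) (e.g. by cofactor expansion or by noting that A is similar to its Jordan form J, which has the same characteristic polynomial as A) gives
  χ_A(x) = x^3 + 15*x^2 + 75*x + 125
which factors as (x + 5)^3. The eigenvalues (with algebraic multiplicities) are λ = -5 with multiplicity 3.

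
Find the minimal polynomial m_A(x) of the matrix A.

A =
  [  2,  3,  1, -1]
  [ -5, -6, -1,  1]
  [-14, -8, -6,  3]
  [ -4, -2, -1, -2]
x^2 + 6*x + 9

The characteristic polynomial is χ_A(x) = (x + 3)^4, so the eigenvalues are known. The minimal polynomial is
  m_A(x) = Π_λ (x − λ)^{k_λ}
where k_λ is the size of the *largest* Jordan block for λ (equivalently, the smallest k with (A − λI)^k v = 0 for every generalised eigenvector v of λ).

  λ = -3: largest Jordan block has size 2, contributing (x + 3)^2

So m_A(x) = (x + 3)^2 = x^2 + 6*x + 9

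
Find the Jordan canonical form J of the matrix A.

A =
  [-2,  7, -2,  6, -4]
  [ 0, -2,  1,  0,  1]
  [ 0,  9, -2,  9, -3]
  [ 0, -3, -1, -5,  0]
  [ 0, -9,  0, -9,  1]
J_3(-2) ⊕ J_2(-2)

The characteristic polynomial is
  det(x·I − A) = x^5 + 10*x^4 + 40*x^3 + 80*x^2 + 80*x + 32 = (x + 2)^5

Eigenvalues and multiplicities (the geometric multiplicity of λ is n − rank(A − λI), which equals the number of Jordan blocks for λ):
  λ = -2: algebraic multiplicity = 5, geometric multiplicity = 2

Determining the block sizes for each eigenvalue:
  λ = -2: with am = 5 and gm = 2, the partition is not yet determined (e.g. several partitions of 5 into 2 parts exist). Let N = A − (-2)·I. Computing rank(N^1) = 3, rank(N^2) = 1, rank(N^3) = 0; the number of blocks of size ≥ j is rank(N^{j−1}) − rank(N^j), giving [2, 2, 1]. So we have 1 block(s) of size 3, 1 block(s) of size 2 → block sizes [3, 2]

Assembling the blocks gives a Jordan form
J =
  [-2,  1,  0,  0,  0]
  [ 0, -2,  1,  0,  0]
  [ 0,  0, -2,  0,  0]
  [ 0,  0,  0, -2,  1]
  [ 0,  0,  0,  0, -2]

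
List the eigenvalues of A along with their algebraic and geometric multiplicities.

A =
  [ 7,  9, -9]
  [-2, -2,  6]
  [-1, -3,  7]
λ = 4: alg = 3, geom = 2

Step 1 — factor the characteristic polynomial to read off the algebraic multiplicities:
  χ_A(x) = (x - 4)^3

Step 2 — compute geometric multiplicities via the rank-nullity identity g(λ) = n − rank(A − λI):
  rank(A − (4)·I) = 1, so dim ker(A − (4)·I) = n − 1 = 2

Summary:
  λ = 4: algebraic multiplicity = 3, geometric multiplicity = 2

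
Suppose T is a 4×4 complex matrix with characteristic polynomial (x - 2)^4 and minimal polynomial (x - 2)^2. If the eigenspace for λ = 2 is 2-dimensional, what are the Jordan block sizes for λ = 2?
Block sizes for λ = 2: [2, 2]

Step 1 — from the characteristic polynomial, algebraic multiplicity of λ = 2 is 4. From dim ker(T − (2)·I) = 2, there are exactly 2 Jordan blocks for λ = 2.
Step 2 — from the minimal polynomial, the factor (x − 2)^2 tells us the largest block for λ = 2 has size 2.
Step 3 — with total size 4, 2 blocks, and largest block 2, the block sizes (in nonincreasing order) are [2, 2].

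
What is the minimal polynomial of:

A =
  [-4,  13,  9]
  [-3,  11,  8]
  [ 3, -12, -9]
x^3 + 2*x^2 + x

The characteristic polynomial is χ_A(x) = x*(x + 1)^2, so the eigenvalues are known. The minimal polynomial is
  m_A(x) = Π_λ (x − λ)^{k_λ}
where k_λ is the size of the *largest* Jordan block for λ (equivalently, the smallest k with (A − λI)^k v = 0 for every generalised eigenvector v of λ).

  λ = -1: largest Jordan block has size 2, contributing (x + 1)^2
  λ = 0: largest Jordan block has size 1, contributing (x − 0)

So m_A(x) = x*(x + 1)^2 = x^3 + 2*x^2 + x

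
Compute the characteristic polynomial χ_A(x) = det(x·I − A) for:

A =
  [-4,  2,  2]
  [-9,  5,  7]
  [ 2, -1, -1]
x^3

Expanding det(x·I − A) (e.g. by cofactor expansion or by noting that A is similar to its Jordan form J, which has the same characteristic polynomial as A) gives
  χ_A(x) = x^3
which factors as x^3. The eigenvalues (with algebraic multiplicities) are λ = 0 with multiplicity 3.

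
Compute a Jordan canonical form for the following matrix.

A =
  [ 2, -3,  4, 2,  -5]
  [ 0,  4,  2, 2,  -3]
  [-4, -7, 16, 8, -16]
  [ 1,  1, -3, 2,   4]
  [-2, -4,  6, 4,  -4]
J_3(4) ⊕ J_2(4)

The characteristic polynomial is
  det(x·I − A) = x^5 - 20*x^4 + 160*x^3 - 640*x^2 + 1280*x - 1024 = (x - 4)^5

Eigenvalues and multiplicities (the geometric multiplicity of λ is n − rank(A − λI), which equals the number of Jordan blocks for λ):
  λ = 4: algebraic multiplicity = 5, geometric multiplicity = 2

Determining the block sizes for each eigenvalue:
  λ = 4: with am = 5 and gm = 2, the partition is not yet determined (e.g. several partitions of 5 into 2 parts exist). Let N = A − (4)·I. Computing rank(N^1) = 3, rank(N^2) = 1, rank(N^3) = 0; the number of blocks of size ≥ j is rank(N^{j−1}) − rank(N^j), giving [2, 2, 1]. So we have 1 block(s) of size 3, 1 block(s) of size 2 → block sizes [3, 2]

Assembling the blocks gives a Jordan form
J =
  [4, 1, 0, 0, 0]
  [0, 4, 1, 0, 0]
  [0, 0, 4, 0, 0]
  [0, 0, 0, 4, 1]
  [0, 0, 0, 0, 4]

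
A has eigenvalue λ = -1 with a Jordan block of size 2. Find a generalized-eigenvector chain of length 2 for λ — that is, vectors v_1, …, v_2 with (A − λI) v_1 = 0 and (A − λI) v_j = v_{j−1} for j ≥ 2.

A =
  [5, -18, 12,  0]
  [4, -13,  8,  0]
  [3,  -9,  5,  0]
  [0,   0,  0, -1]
A Jordan chain for λ = -1 of length 2:
v_1 = (6, 4, 3, 0)ᵀ
v_2 = (1, 0, 0, 0)ᵀ

Let N = A − (-1)·I. We want v_2 with N^2 v_2 = 0 but N^1 v_2 ≠ 0; then v_{j-1} := N · v_j for j = 2, …, 2.

Pick v_2 = (1, 0, 0, 0)ᵀ.
Then v_1 = N · v_2 = (6, 4, 3, 0)ᵀ.

Sanity check: (A − (-1)·I) v_1 = (0, 0, 0, 0)ᵀ = 0. ✓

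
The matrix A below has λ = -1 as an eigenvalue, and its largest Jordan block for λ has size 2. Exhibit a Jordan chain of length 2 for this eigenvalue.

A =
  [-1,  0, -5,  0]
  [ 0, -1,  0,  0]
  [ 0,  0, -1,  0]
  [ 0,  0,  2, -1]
A Jordan chain for λ = -1 of length 2:
v_1 = (-5, 0, 0, 2)ᵀ
v_2 = (0, 0, 1, 0)ᵀ

Let N = A − (-1)·I. We want v_2 with N^2 v_2 = 0 but N^1 v_2 ≠ 0; then v_{j-1} := N · v_j for j = 2, …, 2.

Pick v_2 = (0, 0, 1, 0)ᵀ.
Then v_1 = N · v_2 = (-5, 0, 0, 2)ᵀ.

Sanity check: (A − (-1)·I) v_1 = (0, 0, 0, 0)ᵀ = 0. ✓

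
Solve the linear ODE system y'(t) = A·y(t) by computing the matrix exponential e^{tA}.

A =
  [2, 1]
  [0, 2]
e^{tA} =
  [exp(2*t), t*exp(2*t)]
  [0, exp(2*t)]

Strategy: write A = P · J · P⁻¹ where J is a Jordan canonical form, so e^{tA} = P · e^{tJ} · P⁻¹, and e^{tJ} can be computed block-by-block.

A has Jordan form
J =
  [2, 1]
  [0, 2]
(up to reordering of blocks).

Per-block formulas:
  For a 2×2 Jordan block J_2(2): exp(t · J_2(2)) = e^(2t)·(I + t·N), where N is the 2×2 nilpotent shift.

After assembling e^{tJ} and conjugating by P, we get:

e^{tA} =
  [exp(2*t), t*exp(2*t)]
  [0, exp(2*t)]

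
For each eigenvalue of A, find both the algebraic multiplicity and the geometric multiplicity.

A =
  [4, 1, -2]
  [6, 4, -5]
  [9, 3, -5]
λ = 1: alg = 3, geom = 1

Step 1 — factor the characteristic polynomial to read off the algebraic multiplicities:
  χ_A(x) = (x - 1)^3

Step 2 — compute geometric multiplicities via the rank-nullity identity g(λ) = n − rank(A − λI):
  rank(A − (1)·I) = 2, so dim ker(A − (1)·I) = n − 2 = 1

Summary:
  λ = 1: algebraic multiplicity = 3, geometric multiplicity = 1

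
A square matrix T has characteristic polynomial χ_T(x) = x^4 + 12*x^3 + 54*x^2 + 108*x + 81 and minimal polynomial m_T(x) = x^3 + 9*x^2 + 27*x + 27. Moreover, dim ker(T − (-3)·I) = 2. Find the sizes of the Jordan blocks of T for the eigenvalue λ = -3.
Block sizes for λ = -3: [3, 1]

Step 1 — from the characteristic polynomial, algebraic multiplicity of λ = -3 is 4. From dim ker(T − (-3)·I) = 2, there are exactly 2 Jordan blocks for λ = -3.
Step 2 — from the minimal polynomial, the factor (x + 3)^3 tells us the largest block for λ = -3 has size 3.
Step 3 — with total size 4, 2 blocks, and largest block 3, the block sizes (in nonincreasing order) are [3, 1].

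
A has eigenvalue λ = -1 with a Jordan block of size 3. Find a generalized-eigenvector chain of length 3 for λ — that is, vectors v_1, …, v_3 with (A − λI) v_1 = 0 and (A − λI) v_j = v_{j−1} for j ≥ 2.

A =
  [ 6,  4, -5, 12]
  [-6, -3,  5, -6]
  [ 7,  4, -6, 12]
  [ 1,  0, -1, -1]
A Jordan chain for λ = -1 of length 3:
v_1 = (2, -1, 2, 0)ᵀ
v_2 = (7, -6, 7, 1)ᵀ
v_3 = (1, 0, 0, 0)ᵀ

Let N = A − (-1)·I. We want v_3 with N^3 v_3 = 0 but N^2 v_3 ≠ 0; then v_{j-1} := N · v_j for j = 3, …, 2.

Pick v_3 = (1, 0, 0, 0)ᵀ.
Then v_2 = N · v_3 = (7, -6, 7, 1)ᵀ.
Then v_1 = N · v_2 = (2, -1, 2, 0)ᵀ.

Sanity check: (A − (-1)·I) v_1 = (0, 0, 0, 0)ᵀ = 0. ✓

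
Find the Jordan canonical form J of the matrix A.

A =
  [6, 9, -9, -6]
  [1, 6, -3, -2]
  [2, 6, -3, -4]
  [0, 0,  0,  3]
J_2(3) ⊕ J_1(3) ⊕ J_1(3)

The characteristic polynomial is
  det(x·I − A) = x^4 - 12*x^3 + 54*x^2 - 108*x + 81 = (x - 3)^4

Eigenvalues and multiplicities (the geometric multiplicity of λ is n − rank(A − λI), which equals the number of Jordan blocks for λ):
  λ = 3: algebraic multiplicity = 4, geometric multiplicity = 3

Determining the block sizes for each eigenvalue:
  λ = 3: 3 blocks summing to 4 forces exactly one block of size 2 and the rest size 1 → block sizes [2, 1, 1]

Assembling the blocks gives a Jordan form
J =
  [3, 1, 0, 0]
  [0, 3, 0, 0]
  [0, 0, 3, 0]
  [0, 0, 0, 3]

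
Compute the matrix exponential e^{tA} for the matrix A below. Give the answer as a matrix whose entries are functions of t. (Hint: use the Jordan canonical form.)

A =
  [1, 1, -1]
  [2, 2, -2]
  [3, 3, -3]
e^{tA} =
  [t + 1, t, -t]
  [2*t, 2*t + 1, -2*t]
  [3*t, 3*t, 1 - 3*t]

Strategy: write A = P · J · P⁻¹ where J is a Jordan canonical form, so e^{tA} = P · e^{tJ} · P⁻¹, and e^{tJ} can be computed block-by-block.

A has Jordan form
J =
  [0, 1, 0]
  [0, 0, 0]
  [0, 0, 0]
(up to reordering of blocks).

Per-block formulas:
  For a 2×2 Jordan block J_2(0): exp(t · J_2(0)) = e^(0t)·(I + t·N), where N is the 2×2 nilpotent shift.
  For a 1×1 block at λ = 0: exp(t · [0]) = [e^(0t)].

After assembling e^{tJ} and conjugating by P, we get:

e^{tA} =
  [t + 1, t, -t]
  [2*t, 2*t + 1, -2*t]
  [3*t, 3*t, 1 - 3*t]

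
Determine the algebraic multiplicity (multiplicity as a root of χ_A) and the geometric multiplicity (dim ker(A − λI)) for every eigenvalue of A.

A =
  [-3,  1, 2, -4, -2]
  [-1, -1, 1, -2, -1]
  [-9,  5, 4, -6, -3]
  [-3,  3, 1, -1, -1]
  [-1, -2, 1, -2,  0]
λ = -1: alg = 3, geom = 1; λ = 1: alg = 2, geom = 2

Step 1 — factor the characteristic polynomial to read off the algebraic multiplicities:
  χ_A(x) = (x - 1)^2*(x + 1)^3

Step 2 — compute geometric multiplicities via the rank-nullity identity g(λ) = n − rank(A − λI):
  rank(A − (-1)·I) = 4, so dim ker(A − (-1)·I) = n − 4 = 1
  rank(A − (1)·I) = 3, so dim ker(A − (1)·I) = n − 3 = 2

Summary:
  λ = -1: algebraic multiplicity = 3, geometric multiplicity = 1
  λ = 1: algebraic multiplicity = 2, geometric multiplicity = 2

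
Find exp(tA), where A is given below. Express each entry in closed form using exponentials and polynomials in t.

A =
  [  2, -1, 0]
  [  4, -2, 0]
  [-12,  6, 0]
e^{tA} =
  [2*t + 1, -t, 0]
  [4*t, 1 - 2*t, 0]
  [-12*t, 6*t, 1]

Strategy: write A = P · J · P⁻¹ where J is a Jordan canonical form, so e^{tA} = P · e^{tJ} · P⁻¹, and e^{tJ} can be computed block-by-block.

A has Jordan form
J =
  [0, 1, 0]
  [0, 0, 0]
  [0, 0, 0]
(up to reordering of blocks).

Per-block formulas:
  For a 2×2 Jordan block J_2(0): exp(t · J_2(0)) = e^(0t)·(I + t·N), where N is the 2×2 nilpotent shift.
  For a 1×1 block at λ = 0: exp(t · [0]) = [e^(0t)].

After assembling e^{tJ} and conjugating by P, we get:

e^{tA} =
  [2*t + 1, -t, 0]
  [4*t, 1 - 2*t, 0]
  [-12*t, 6*t, 1]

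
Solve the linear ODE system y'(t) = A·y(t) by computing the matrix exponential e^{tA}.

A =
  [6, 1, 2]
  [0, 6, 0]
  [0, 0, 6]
e^{tA} =
  [exp(6*t), t*exp(6*t), 2*t*exp(6*t)]
  [0, exp(6*t), 0]
  [0, 0, exp(6*t)]

Strategy: write A = P · J · P⁻¹ where J is a Jordan canonical form, so e^{tA} = P · e^{tJ} · P⁻¹, and e^{tJ} can be computed block-by-block.

A has Jordan form
J =
  [6, 1, 0]
  [0, 6, 0]
  [0, 0, 6]
(up to reordering of blocks).

Per-block formulas:
  For a 2×2 Jordan block J_2(6): exp(t · J_2(6)) = e^(6t)·(I + t·N), where N is the 2×2 nilpotent shift.
  For a 1×1 block at λ = 6: exp(t · [6]) = [e^(6t)].

After assembling e^{tJ} and conjugating by P, we get:

e^{tA} =
  [exp(6*t), t*exp(6*t), 2*t*exp(6*t)]
  [0, exp(6*t), 0]
  [0, 0, exp(6*t)]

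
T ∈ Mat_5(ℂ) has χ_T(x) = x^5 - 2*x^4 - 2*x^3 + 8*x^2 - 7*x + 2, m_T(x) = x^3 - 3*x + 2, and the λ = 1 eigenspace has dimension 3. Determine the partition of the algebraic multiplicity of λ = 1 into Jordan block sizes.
Block sizes for λ = 1: [2, 1, 1]

Step 1 — from the characteristic polynomial, algebraic multiplicity of λ = 1 is 4. From dim ker(T − (1)·I) = 3, there are exactly 3 Jordan blocks for λ = 1.
Step 2 — from the minimal polynomial, the factor (x − 1)^2 tells us the largest block for λ = 1 has size 2.
Step 3 — with total size 4, 3 blocks, and largest block 2, the block sizes (in nonincreasing order) are [2, 1, 1].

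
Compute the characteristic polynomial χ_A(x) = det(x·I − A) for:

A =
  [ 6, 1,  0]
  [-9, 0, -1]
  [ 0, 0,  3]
x^3 - 9*x^2 + 27*x - 27

Expanding det(x·I − A) (e.g. by cofactor expansion or by noting that A is similar to its Jordan form J, which has the same characteristic polynomial as A) gives
  χ_A(x) = x^3 - 9*x^2 + 27*x - 27
which factors as (x - 3)^3. The eigenvalues (with algebraic multiplicities) are λ = 3 with multiplicity 3.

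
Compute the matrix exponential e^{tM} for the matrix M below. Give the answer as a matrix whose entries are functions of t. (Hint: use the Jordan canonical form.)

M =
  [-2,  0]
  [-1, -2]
e^{tM} =
  [exp(-2*t), 0]
  [-t*exp(-2*t), exp(-2*t)]

Strategy: write M = P · J · P⁻¹ where J is a Jordan canonical form, so e^{tM} = P · e^{tJ} · P⁻¹, and e^{tJ} can be computed block-by-block.

M has Jordan form
J =
  [-2,  1]
  [ 0, -2]
(up to reordering of blocks).

Per-block formulas:
  For a 2×2 Jordan block J_2(-2): exp(t · J_2(-2)) = e^(-2t)·(I + t·N), where N is the 2×2 nilpotent shift.

After assembling e^{tJ} and conjugating by P, we get:

e^{tM} =
  [exp(-2*t), 0]
  [-t*exp(-2*t), exp(-2*t)]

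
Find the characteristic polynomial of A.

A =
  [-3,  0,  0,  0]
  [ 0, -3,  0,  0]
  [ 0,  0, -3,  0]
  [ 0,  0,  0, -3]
x^4 + 12*x^3 + 54*x^2 + 108*x + 81

Expanding det(x·I − A) (e.g. by cofactor expansion or by noting that A is similar to its Jordan form J, which has the same characteristic polynomial as A) gives
  χ_A(x) = x^4 + 12*x^3 + 54*x^2 + 108*x + 81
which factors as (x + 3)^4. The eigenvalues (with algebraic multiplicities) are λ = -3 with multiplicity 4.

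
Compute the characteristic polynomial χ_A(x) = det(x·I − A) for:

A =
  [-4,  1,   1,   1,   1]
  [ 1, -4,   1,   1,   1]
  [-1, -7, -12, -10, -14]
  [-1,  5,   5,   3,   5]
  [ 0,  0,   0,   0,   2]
x^5 + 15*x^4 + 71*x^3 + 65*x^2 - 300*x - 500

Expanding det(x·I − A) (e.g. by cofactor expansion or by noting that A is similar to its Jordan form J, which has the same characteristic polynomial as A) gives
  χ_A(x) = x^5 + 15*x^4 + 71*x^3 + 65*x^2 - 300*x - 500
which factors as (x - 2)*(x + 2)*(x + 5)^3. The eigenvalues (with algebraic multiplicities) are λ = -5 with multiplicity 3, λ = -2 with multiplicity 1, λ = 2 with multiplicity 1.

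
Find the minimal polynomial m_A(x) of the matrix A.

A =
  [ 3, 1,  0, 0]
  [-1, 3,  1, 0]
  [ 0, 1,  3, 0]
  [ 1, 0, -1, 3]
x^3 - 9*x^2 + 27*x - 27

The characteristic polynomial is χ_A(x) = (x - 3)^4, so the eigenvalues are known. The minimal polynomial is
  m_A(x) = Π_λ (x − λ)^{k_λ}
where k_λ is the size of the *largest* Jordan block for λ (equivalently, the smallest k with (A − λI)^k v = 0 for every generalised eigenvector v of λ).

  λ = 3: largest Jordan block has size 3, contributing (x − 3)^3

So m_A(x) = (x - 3)^3 = x^3 - 9*x^2 + 27*x - 27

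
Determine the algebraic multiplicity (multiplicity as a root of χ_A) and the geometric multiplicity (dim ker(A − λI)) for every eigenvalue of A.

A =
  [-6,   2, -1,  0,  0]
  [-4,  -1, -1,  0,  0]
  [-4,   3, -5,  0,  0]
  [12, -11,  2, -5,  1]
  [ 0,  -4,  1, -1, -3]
λ = -4: alg = 5, geom = 2

Step 1 — factor the characteristic polynomial to read off the algebraic multiplicities:
  χ_A(x) = (x + 4)^5

Step 2 — compute geometric multiplicities via the rank-nullity identity g(λ) = n − rank(A − λI):
  rank(A − (-4)·I) = 3, so dim ker(A − (-4)·I) = n − 3 = 2

Summary:
  λ = -4: algebraic multiplicity = 5, geometric multiplicity = 2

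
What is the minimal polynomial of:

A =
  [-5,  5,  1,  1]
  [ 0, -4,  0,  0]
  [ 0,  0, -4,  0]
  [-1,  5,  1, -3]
x^2 + 8*x + 16

The characteristic polynomial is χ_A(x) = (x + 4)^4, so the eigenvalues are known. The minimal polynomial is
  m_A(x) = Π_λ (x − λ)^{k_λ}
where k_λ is the size of the *largest* Jordan block for λ (equivalently, the smallest k with (A − λI)^k v = 0 for every generalised eigenvector v of λ).

  λ = -4: largest Jordan block has size 2, contributing (x + 4)^2

So m_A(x) = (x + 4)^2 = x^2 + 8*x + 16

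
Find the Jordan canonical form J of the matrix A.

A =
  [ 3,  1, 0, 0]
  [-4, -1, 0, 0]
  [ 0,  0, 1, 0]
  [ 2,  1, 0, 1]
J_2(1) ⊕ J_1(1) ⊕ J_1(1)

The characteristic polynomial is
  det(x·I − A) = x^4 - 4*x^3 + 6*x^2 - 4*x + 1 = (x - 1)^4

Eigenvalues and multiplicities (the geometric multiplicity of λ is n − rank(A − λI), which equals the number of Jordan blocks for λ):
  λ = 1: algebraic multiplicity = 4, geometric multiplicity = 3

Determining the block sizes for each eigenvalue:
  λ = 1: 3 blocks summing to 4 forces exactly one block of size 2 and the rest size 1 → block sizes [2, 1, 1]

Assembling the blocks gives a Jordan form
J =
  [1, 1, 0, 0]
  [0, 1, 0, 0]
  [0, 0, 1, 0]
  [0, 0, 0, 1]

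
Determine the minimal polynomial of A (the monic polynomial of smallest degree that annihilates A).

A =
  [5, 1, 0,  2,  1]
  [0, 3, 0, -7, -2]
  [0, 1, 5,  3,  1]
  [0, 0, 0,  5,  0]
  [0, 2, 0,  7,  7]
x^2 - 10*x + 25

The characteristic polynomial is χ_A(x) = (x - 5)^5, so the eigenvalues are known. The minimal polynomial is
  m_A(x) = Π_λ (x − λ)^{k_λ}
where k_λ is the size of the *largest* Jordan block for λ (equivalently, the smallest k with (A − λI)^k v = 0 for every generalised eigenvector v of λ).

  λ = 5: largest Jordan block has size 2, contributing (x − 5)^2

So m_A(x) = (x - 5)^2 = x^2 - 10*x + 25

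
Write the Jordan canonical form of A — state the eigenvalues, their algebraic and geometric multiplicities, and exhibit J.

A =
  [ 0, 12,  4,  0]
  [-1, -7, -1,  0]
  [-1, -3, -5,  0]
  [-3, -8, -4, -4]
J_2(-4) ⊕ J_2(-4)

The characteristic polynomial is
  det(x·I − A) = x^4 + 16*x^3 + 96*x^2 + 256*x + 256 = (x + 4)^4

Eigenvalues and multiplicities (the geometric multiplicity of λ is n − rank(A − λI), which equals the number of Jordan blocks for λ):
  λ = -4: algebraic multiplicity = 4, geometric multiplicity = 2

Determining the block sizes for each eigenvalue:
  λ = -4: with am = 4 and gm = 2, the partition is not yet determined (e.g. several partitions of 4 into 2 parts exist). Let N = A − (-4)·I. Computing rank(N^1) = 2, rank(N^2) = 0; the number of blocks of size ≥ j is rank(N^{j−1}) − rank(N^j), giving [2, 2]. So we have 2 block(s) of size 2 → block sizes [2, 2]

Assembling the blocks gives a Jordan form
J =
  [-4,  1,  0,  0]
  [ 0, -4,  0,  0]
  [ 0,  0, -4,  1]
  [ 0,  0,  0, -4]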